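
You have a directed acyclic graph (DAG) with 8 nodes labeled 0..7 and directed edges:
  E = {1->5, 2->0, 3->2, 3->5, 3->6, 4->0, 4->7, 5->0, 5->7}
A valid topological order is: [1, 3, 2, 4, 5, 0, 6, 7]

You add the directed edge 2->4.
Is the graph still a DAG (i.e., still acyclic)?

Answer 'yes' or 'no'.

Given toposort: [1, 3, 2, 4, 5, 0, 6, 7]
Position of 2: index 2; position of 4: index 3
New edge 2->4: forward
Forward edge: respects the existing order. Still a DAG, same toposort still valid.
Still a DAG? yes

Answer: yes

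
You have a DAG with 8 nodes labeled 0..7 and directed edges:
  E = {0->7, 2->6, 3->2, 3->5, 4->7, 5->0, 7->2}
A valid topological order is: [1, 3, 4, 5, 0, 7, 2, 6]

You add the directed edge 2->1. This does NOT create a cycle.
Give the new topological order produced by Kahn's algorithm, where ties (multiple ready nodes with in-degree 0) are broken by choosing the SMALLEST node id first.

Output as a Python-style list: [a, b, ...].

Old toposort: [1, 3, 4, 5, 0, 7, 2, 6]
Added edge: 2->1
Position of 2 (6) > position of 1 (0). Must reorder: 2 must now come before 1.
Run Kahn's algorithm (break ties by smallest node id):
  initial in-degrees: [1, 1, 2, 0, 0, 1, 1, 2]
  ready (indeg=0): [3, 4]
  pop 3: indeg[2]->1; indeg[5]->0 | ready=[4, 5] | order so far=[3]
  pop 4: indeg[7]->1 | ready=[5] | order so far=[3, 4]
  pop 5: indeg[0]->0 | ready=[0] | order so far=[3, 4, 5]
  pop 0: indeg[7]->0 | ready=[7] | order so far=[3, 4, 5, 0]
  pop 7: indeg[2]->0 | ready=[2] | order so far=[3, 4, 5, 0, 7]
  pop 2: indeg[1]->0; indeg[6]->0 | ready=[1, 6] | order so far=[3, 4, 5, 0, 7, 2]
  pop 1: no out-edges | ready=[6] | order so far=[3, 4, 5, 0, 7, 2, 1]
  pop 6: no out-edges | ready=[] | order so far=[3, 4, 5, 0, 7, 2, 1, 6]
  Result: [3, 4, 5, 0, 7, 2, 1, 6]

Answer: [3, 4, 5, 0, 7, 2, 1, 6]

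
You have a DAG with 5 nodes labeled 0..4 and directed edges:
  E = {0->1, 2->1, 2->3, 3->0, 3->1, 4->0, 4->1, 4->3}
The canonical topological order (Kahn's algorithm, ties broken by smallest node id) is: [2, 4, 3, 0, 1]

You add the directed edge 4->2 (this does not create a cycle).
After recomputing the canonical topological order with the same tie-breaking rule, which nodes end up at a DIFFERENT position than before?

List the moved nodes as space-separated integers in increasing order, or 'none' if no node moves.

Answer: 2 4

Derivation:
Old toposort: [2, 4, 3, 0, 1]
Added edge 4->2
Recompute Kahn (smallest-id tiebreak):
  initial in-degrees: [2, 4, 1, 2, 0]
  ready (indeg=0): [4]
  pop 4: indeg[0]->1; indeg[1]->3; indeg[2]->0; indeg[3]->1 | ready=[2] | order so far=[4]
  pop 2: indeg[1]->2; indeg[3]->0 | ready=[3] | order so far=[4, 2]
  pop 3: indeg[0]->0; indeg[1]->1 | ready=[0] | order so far=[4, 2, 3]
  pop 0: indeg[1]->0 | ready=[1] | order so far=[4, 2, 3, 0]
  pop 1: no out-edges | ready=[] | order so far=[4, 2, 3, 0, 1]
New canonical toposort: [4, 2, 3, 0, 1]
Compare positions:
  Node 0: index 3 -> 3 (same)
  Node 1: index 4 -> 4 (same)
  Node 2: index 0 -> 1 (moved)
  Node 3: index 2 -> 2 (same)
  Node 4: index 1 -> 0 (moved)
Nodes that changed position: 2 4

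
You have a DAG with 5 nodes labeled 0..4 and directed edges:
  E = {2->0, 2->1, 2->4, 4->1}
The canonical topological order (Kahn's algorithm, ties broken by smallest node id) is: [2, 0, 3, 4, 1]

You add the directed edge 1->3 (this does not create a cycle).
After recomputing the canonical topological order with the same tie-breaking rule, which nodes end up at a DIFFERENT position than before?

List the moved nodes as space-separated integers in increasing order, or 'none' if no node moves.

Answer: 1 3 4

Derivation:
Old toposort: [2, 0, 3, 4, 1]
Added edge 1->3
Recompute Kahn (smallest-id tiebreak):
  initial in-degrees: [1, 2, 0, 1, 1]
  ready (indeg=0): [2]
  pop 2: indeg[0]->0; indeg[1]->1; indeg[4]->0 | ready=[0, 4] | order so far=[2]
  pop 0: no out-edges | ready=[4] | order so far=[2, 0]
  pop 4: indeg[1]->0 | ready=[1] | order so far=[2, 0, 4]
  pop 1: indeg[3]->0 | ready=[3] | order so far=[2, 0, 4, 1]
  pop 3: no out-edges | ready=[] | order so far=[2, 0, 4, 1, 3]
New canonical toposort: [2, 0, 4, 1, 3]
Compare positions:
  Node 0: index 1 -> 1 (same)
  Node 1: index 4 -> 3 (moved)
  Node 2: index 0 -> 0 (same)
  Node 3: index 2 -> 4 (moved)
  Node 4: index 3 -> 2 (moved)
Nodes that changed position: 1 3 4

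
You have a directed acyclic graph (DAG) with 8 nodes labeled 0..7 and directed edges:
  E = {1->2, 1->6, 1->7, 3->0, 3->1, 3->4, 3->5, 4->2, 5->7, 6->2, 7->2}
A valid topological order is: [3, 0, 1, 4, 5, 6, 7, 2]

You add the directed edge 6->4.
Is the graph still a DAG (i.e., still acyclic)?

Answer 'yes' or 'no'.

Answer: yes

Derivation:
Given toposort: [3, 0, 1, 4, 5, 6, 7, 2]
Position of 6: index 5; position of 4: index 3
New edge 6->4: backward (u after v in old order)
Backward edge: old toposort is now invalid. Check if this creates a cycle.
Does 4 already reach 6? Reachable from 4: [2, 4]. NO -> still a DAG (reorder needed).
Still a DAG? yes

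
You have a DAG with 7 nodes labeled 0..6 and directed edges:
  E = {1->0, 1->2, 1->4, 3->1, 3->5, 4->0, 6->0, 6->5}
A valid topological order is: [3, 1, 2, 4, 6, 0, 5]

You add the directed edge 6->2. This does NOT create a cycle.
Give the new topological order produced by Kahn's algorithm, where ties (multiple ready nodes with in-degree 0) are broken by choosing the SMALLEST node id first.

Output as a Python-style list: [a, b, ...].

Answer: [3, 1, 4, 6, 0, 2, 5]

Derivation:
Old toposort: [3, 1, 2, 4, 6, 0, 5]
Added edge: 6->2
Position of 6 (4) > position of 2 (2). Must reorder: 6 must now come before 2.
Run Kahn's algorithm (break ties by smallest node id):
  initial in-degrees: [3, 1, 2, 0, 1, 2, 0]
  ready (indeg=0): [3, 6]
  pop 3: indeg[1]->0; indeg[5]->1 | ready=[1, 6] | order so far=[3]
  pop 1: indeg[0]->2; indeg[2]->1; indeg[4]->0 | ready=[4, 6] | order so far=[3, 1]
  pop 4: indeg[0]->1 | ready=[6] | order so far=[3, 1, 4]
  pop 6: indeg[0]->0; indeg[2]->0; indeg[5]->0 | ready=[0, 2, 5] | order so far=[3, 1, 4, 6]
  pop 0: no out-edges | ready=[2, 5] | order so far=[3, 1, 4, 6, 0]
  pop 2: no out-edges | ready=[5] | order so far=[3, 1, 4, 6, 0, 2]
  pop 5: no out-edges | ready=[] | order so far=[3, 1, 4, 6, 0, 2, 5]
  Result: [3, 1, 4, 6, 0, 2, 5]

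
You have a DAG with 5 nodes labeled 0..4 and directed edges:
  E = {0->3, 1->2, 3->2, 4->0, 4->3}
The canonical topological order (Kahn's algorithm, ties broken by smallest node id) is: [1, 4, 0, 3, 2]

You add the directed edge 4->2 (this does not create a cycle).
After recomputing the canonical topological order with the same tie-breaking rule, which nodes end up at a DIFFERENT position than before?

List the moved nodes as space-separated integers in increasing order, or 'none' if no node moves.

Old toposort: [1, 4, 0, 3, 2]
Added edge 4->2
Recompute Kahn (smallest-id tiebreak):
  initial in-degrees: [1, 0, 3, 2, 0]
  ready (indeg=0): [1, 4]
  pop 1: indeg[2]->2 | ready=[4] | order so far=[1]
  pop 4: indeg[0]->0; indeg[2]->1; indeg[3]->1 | ready=[0] | order so far=[1, 4]
  pop 0: indeg[3]->0 | ready=[3] | order so far=[1, 4, 0]
  pop 3: indeg[2]->0 | ready=[2] | order so far=[1, 4, 0, 3]
  pop 2: no out-edges | ready=[] | order so far=[1, 4, 0, 3, 2]
New canonical toposort: [1, 4, 0, 3, 2]
Compare positions:
  Node 0: index 2 -> 2 (same)
  Node 1: index 0 -> 0 (same)
  Node 2: index 4 -> 4 (same)
  Node 3: index 3 -> 3 (same)
  Node 4: index 1 -> 1 (same)
Nodes that changed position: none

Answer: none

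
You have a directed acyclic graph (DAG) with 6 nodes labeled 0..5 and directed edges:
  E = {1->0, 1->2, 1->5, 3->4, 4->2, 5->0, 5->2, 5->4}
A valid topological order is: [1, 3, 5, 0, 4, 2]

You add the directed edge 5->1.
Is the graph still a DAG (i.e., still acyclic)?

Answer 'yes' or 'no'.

Given toposort: [1, 3, 5, 0, 4, 2]
Position of 5: index 2; position of 1: index 0
New edge 5->1: backward (u after v in old order)
Backward edge: old toposort is now invalid. Check if this creates a cycle.
Does 1 already reach 5? Reachable from 1: [0, 1, 2, 4, 5]. YES -> cycle!
Still a DAG? no

Answer: no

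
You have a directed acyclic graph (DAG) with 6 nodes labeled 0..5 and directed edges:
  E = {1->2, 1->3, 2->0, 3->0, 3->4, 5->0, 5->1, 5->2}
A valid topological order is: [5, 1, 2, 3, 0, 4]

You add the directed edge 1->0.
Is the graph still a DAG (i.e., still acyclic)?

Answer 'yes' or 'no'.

Given toposort: [5, 1, 2, 3, 0, 4]
Position of 1: index 1; position of 0: index 4
New edge 1->0: forward
Forward edge: respects the existing order. Still a DAG, same toposort still valid.
Still a DAG? yes

Answer: yes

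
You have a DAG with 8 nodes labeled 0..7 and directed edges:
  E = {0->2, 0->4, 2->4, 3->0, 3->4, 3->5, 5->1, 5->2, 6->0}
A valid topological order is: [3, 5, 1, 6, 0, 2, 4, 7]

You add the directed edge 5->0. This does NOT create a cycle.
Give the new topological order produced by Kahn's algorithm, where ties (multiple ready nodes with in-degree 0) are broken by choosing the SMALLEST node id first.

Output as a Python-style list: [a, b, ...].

Old toposort: [3, 5, 1, 6, 0, 2, 4, 7]
Added edge: 5->0
Position of 5 (1) < position of 0 (4). Old order still valid.
Run Kahn's algorithm (break ties by smallest node id):
  initial in-degrees: [3, 1, 2, 0, 3, 1, 0, 0]
  ready (indeg=0): [3, 6, 7]
  pop 3: indeg[0]->2; indeg[4]->2; indeg[5]->0 | ready=[5, 6, 7] | order so far=[3]
  pop 5: indeg[0]->1; indeg[1]->0; indeg[2]->1 | ready=[1, 6, 7] | order so far=[3, 5]
  pop 1: no out-edges | ready=[6, 7] | order so far=[3, 5, 1]
  pop 6: indeg[0]->0 | ready=[0, 7] | order so far=[3, 5, 1, 6]
  pop 0: indeg[2]->0; indeg[4]->1 | ready=[2, 7] | order so far=[3, 5, 1, 6, 0]
  pop 2: indeg[4]->0 | ready=[4, 7] | order so far=[3, 5, 1, 6, 0, 2]
  pop 4: no out-edges | ready=[7] | order so far=[3, 5, 1, 6, 0, 2, 4]
  pop 7: no out-edges | ready=[] | order so far=[3, 5, 1, 6, 0, 2, 4, 7]
  Result: [3, 5, 1, 6, 0, 2, 4, 7]

Answer: [3, 5, 1, 6, 0, 2, 4, 7]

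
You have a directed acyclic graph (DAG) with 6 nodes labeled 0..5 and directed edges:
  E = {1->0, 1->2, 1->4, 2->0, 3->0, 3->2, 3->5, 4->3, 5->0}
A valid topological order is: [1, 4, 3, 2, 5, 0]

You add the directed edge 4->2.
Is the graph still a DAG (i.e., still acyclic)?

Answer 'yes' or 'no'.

Given toposort: [1, 4, 3, 2, 5, 0]
Position of 4: index 1; position of 2: index 3
New edge 4->2: forward
Forward edge: respects the existing order. Still a DAG, same toposort still valid.
Still a DAG? yes

Answer: yes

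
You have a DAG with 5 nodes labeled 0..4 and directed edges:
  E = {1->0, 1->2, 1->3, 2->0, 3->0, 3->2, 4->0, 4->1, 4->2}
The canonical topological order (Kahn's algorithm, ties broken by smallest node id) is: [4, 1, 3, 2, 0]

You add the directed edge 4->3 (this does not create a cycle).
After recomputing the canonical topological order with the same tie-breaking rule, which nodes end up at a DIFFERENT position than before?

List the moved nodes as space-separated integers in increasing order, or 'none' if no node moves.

Answer: none

Derivation:
Old toposort: [4, 1, 3, 2, 0]
Added edge 4->3
Recompute Kahn (smallest-id tiebreak):
  initial in-degrees: [4, 1, 3, 2, 0]
  ready (indeg=0): [4]
  pop 4: indeg[0]->3; indeg[1]->0; indeg[2]->2; indeg[3]->1 | ready=[1] | order so far=[4]
  pop 1: indeg[0]->2; indeg[2]->1; indeg[3]->0 | ready=[3] | order so far=[4, 1]
  pop 3: indeg[0]->1; indeg[2]->0 | ready=[2] | order so far=[4, 1, 3]
  pop 2: indeg[0]->0 | ready=[0] | order so far=[4, 1, 3, 2]
  pop 0: no out-edges | ready=[] | order so far=[4, 1, 3, 2, 0]
New canonical toposort: [4, 1, 3, 2, 0]
Compare positions:
  Node 0: index 4 -> 4 (same)
  Node 1: index 1 -> 1 (same)
  Node 2: index 3 -> 3 (same)
  Node 3: index 2 -> 2 (same)
  Node 4: index 0 -> 0 (same)
Nodes that changed position: none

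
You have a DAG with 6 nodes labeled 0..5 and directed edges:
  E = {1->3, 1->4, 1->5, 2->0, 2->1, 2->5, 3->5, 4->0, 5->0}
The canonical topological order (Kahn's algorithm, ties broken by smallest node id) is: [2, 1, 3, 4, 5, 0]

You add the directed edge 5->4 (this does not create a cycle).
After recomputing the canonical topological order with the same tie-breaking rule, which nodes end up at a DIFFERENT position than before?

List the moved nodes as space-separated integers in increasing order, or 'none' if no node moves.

Old toposort: [2, 1, 3, 4, 5, 0]
Added edge 5->4
Recompute Kahn (smallest-id tiebreak):
  initial in-degrees: [3, 1, 0, 1, 2, 3]
  ready (indeg=0): [2]
  pop 2: indeg[0]->2; indeg[1]->0; indeg[5]->2 | ready=[1] | order so far=[2]
  pop 1: indeg[3]->0; indeg[4]->1; indeg[5]->1 | ready=[3] | order so far=[2, 1]
  pop 3: indeg[5]->0 | ready=[5] | order so far=[2, 1, 3]
  pop 5: indeg[0]->1; indeg[4]->0 | ready=[4] | order so far=[2, 1, 3, 5]
  pop 4: indeg[0]->0 | ready=[0] | order so far=[2, 1, 3, 5, 4]
  pop 0: no out-edges | ready=[] | order so far=[2, 1, 3, 5, 4, 0]
New canonical toposort: [2, 1, 3, 5, 4, 0]
Compare positions:
  Node 0: index 5 -> 5 (same)
  Node 1: index 1 -> 1 (same)
  Node 2: index 0 -> 0 (same)
  Node 3: index 2 -> 2 (same)
  Node 4: index 3 -> 4 (moved)
  Node 5: index 4 -> 3 (moved)
Nodes that changed position: 4 5

Answer: 4 5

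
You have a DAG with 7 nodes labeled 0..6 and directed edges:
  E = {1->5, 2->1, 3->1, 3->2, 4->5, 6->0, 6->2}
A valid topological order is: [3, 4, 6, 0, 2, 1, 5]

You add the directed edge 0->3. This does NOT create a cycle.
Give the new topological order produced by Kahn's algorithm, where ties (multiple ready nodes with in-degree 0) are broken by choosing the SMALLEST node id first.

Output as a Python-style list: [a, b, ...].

Answer: [4, 6, 0, 3, 2, 1, 5]

Derivation:
Old toposort: [3, 4, 6, 0, 2, 1, 5]
Added edge: 0->3
Position of 0 (3) > position of 3 (0). Must reorder: 0 must now come before 3.
Run Kahn's algorithm (break ties by smallest node id):
  initial in-degrees: [1, 2, 2, 1, 0, 2, 0]
  ready (indeg=0): [4, 6]
  pop 4: indeg[5]->1 | ready=[6] | order so far=[4]
  pop 6: indeg[0]->0; indeg[2]->1 | ready=[0] | order so far=[4, 6]
  pop 0: indeg[3]->0 | ready=[3] | order so far=[4, 6, 0]
  pop 3: indeg[1]->1; indeg[2]->0 | ready=[2] | order so far=[4, 6, 0, 3]
  pop 2: indeg[1]->0 | ready=[1] | order so far=[4, 6, 0, 3, 2]
  pop 1: indeg[5]->0 | ready=[5] | order so far=[4, 6, 0, 3, 2, 1]
  pop 5: no out-edges | ready=[] | order so far=[4, 6, 0, 3, 2, 1, 5]
  Result: [4, 6, 0, 3, 2, 1, 5]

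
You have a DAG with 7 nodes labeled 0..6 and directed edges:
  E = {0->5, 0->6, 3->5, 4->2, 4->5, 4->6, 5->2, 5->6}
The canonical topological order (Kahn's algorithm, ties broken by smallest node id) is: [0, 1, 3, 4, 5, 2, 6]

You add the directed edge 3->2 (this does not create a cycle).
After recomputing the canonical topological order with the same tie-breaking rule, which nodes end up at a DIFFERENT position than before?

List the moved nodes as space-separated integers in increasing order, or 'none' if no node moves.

Old toposort: [0, 1, 3, 4, 5, 2, 6]
Added edge 3->2
Recompute Kahn (smallest-id tiebreak):
  initial in-degrees: [0, 0, 3, 0, 0, 3, 3]
  ready (indeg=0): [0, 1, 3, 4]
  pop 0: indeg[5]->2; indeg[6]->2 | ready=[1, 3, 4] | order so far=[0]
  pop 1: no out-edges | ready=[3, 4] | order so far=[0, 1]
  pop 3: indeg[2]->2; indeg[5]->1 | ready=[4] | order so far=[0, 1, 3]
  pop 4: indeg[2]->1; indeg[5]->0; indeg[6]->1 | ready=[5] | order so far=[0, 1, 3, 4]
  pop 5: indeg[2]->0; indeg[6]->0 | ready=[2, 6] | order so far=[0, 1, 3, 4, 5]
  pop 2: no out-edges | ready=[6] | order so far=[0, 1, 3, 4, 5, 2]
  pop 6: no out-edges | ready=[] | order so far=[0, 1, 3, 4, 5, 2, 6]
New canonical toposort: [0, 1, 3, 4, 5, 2, 6]
Compare positions:
  Node 0: index 0 -> 0 (same)
  Node 1: index 1 -> 1 (same)
  Node 2: index 5 -> 5 (same)
  Node 3: index 2 -> 2 (same)
  Node 4: index 3 -> 3 (same)
  Node 5: index 4 -> 4 (same)
  Node 6: index 6 -> 6 (same)
Nodes that changed position: none

Answer: none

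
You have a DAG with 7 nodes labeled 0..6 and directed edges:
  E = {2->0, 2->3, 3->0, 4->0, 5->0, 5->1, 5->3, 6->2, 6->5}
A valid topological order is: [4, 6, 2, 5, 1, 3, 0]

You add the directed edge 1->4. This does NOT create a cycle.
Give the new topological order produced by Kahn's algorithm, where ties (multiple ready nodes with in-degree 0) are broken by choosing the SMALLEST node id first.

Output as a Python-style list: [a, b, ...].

Old toposort: [4, 6, 2, 5, 1, 3, 0]
Added edge: 1->4
Position of 1 (4) > position of 4 (0). Must reorder: 1 must now come before 4.
Run Kahn's algorithm (break ties by smallest node id):
  initial in-degrees: [4, 1, 1, 2, 1, 1, 0]
  ready (indeg=0): [6]
  pop 6: indeg[2]->0; indeg[5]->0 | ready=[2, 5] | order so far=[6]
  pop 2: indeg[0]->3; indeg[3]->1 | ready=[5] | order so far=[6, 2]
  pop 5: indeg[0]->2; indeg[1]->0; indeg[3]->0 | ready=[1, 3] | order so far=[6, 2, 5]
  pop 1: indeg[4]->0 | ready=[3, 4] | order so far=[6, 2, 5, 1]
  pop 3: indeg[0]->1 | ready=[4] | order so far=[6, 2, 5, 1, 3]
  pop 4: indeg[0]->0 | ready=[0] | order so far=[6, 2, 5, 1, 3, 4]
  pop 0: no out-edges | ready=[] | order so far=[6, 2, 5, 1, 3, 4, 0]
  Result: [6, 2, 5, 1, 3, 4, 0]

Answer: [6, 2, 5, 1, 3, 4, 0]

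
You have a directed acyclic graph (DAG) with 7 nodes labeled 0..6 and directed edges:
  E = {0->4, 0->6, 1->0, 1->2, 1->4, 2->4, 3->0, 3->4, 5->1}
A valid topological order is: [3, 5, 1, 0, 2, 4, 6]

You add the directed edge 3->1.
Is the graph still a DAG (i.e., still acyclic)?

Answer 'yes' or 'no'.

Given toposort: [3, 5, 1, 0, 2, 4, 6]
Position of 3: index 0; position of 1: index 2
New edge 3->1: forward
Forward edge: respects the existing order. Still a DAG, same toposort still valid.
Still a DAG? yes

Answer: yes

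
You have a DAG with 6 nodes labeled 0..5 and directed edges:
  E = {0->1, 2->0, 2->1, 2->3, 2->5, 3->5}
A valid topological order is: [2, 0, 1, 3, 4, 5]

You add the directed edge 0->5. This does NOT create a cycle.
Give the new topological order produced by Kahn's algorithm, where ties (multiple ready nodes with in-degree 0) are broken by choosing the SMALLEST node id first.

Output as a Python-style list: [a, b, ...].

Old toposort: [2, 0, 1, 3, 4, 5]
Added edge: 0->5
Position of 0 (1) < position of 5 (5). Old order still valid.
Run Kahn's algorithm (break ties by smallest node id):
  initial in-degrees: [1, 2, 0, 1, 0, 3]
  ready (indeg=0): [2, 4]
  pop 2: indeg[0]->0; indeg[1]->1; indeg[3]->0; indeg[5]->2 | ready=[0, 3, 4] | order so far=[2]
  pop 0: indeg[1]->0; indeg[5]->1 | ready=[1, 3, 4] | order so far=[2, 0]
  pop 1: no out-edges | ready=[3, 4] | order so far=[2, 0, 1]
  pop 3: indeg[5]->0 | ready=[4, 5] | order so far=[2, 0, 1, 3]
  pop 4: no out-edges | ready=[5] | order so far=[2, 0, 1, 3, 4]
  pop 5: no out-edges | ready=[] | order so far=[2, 0, 1, 3, 4, 5]
  Result: [2, 0, 1, 3, 4, 5]

Answer: [2, 0, 1, 3, 4, 5]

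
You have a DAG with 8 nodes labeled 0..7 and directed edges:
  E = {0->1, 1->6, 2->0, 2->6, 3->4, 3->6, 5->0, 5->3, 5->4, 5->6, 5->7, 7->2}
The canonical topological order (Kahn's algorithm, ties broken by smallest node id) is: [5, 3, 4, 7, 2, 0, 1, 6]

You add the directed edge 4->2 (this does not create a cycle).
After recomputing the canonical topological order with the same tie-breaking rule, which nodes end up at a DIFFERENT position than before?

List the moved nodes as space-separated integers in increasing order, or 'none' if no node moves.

Old toposort: [5, 3, 4, 7, 2, 0, 1, 6]
Added edge 4->2
Recompute Kahn (smallest-id tiebreak):
  initial in-degrees: [2, 1, 2, 1, 2, 0, 4, 1]
  ready (indeg=0): [5]
  pop 5: indeg[0]->1; indeg[3]->0; indeg[4]->1; indeg[6]->3; indeg[7]->0 | ready=[3, 7] | order so far=[5]
  pop 3: indeg[4]->0; indeg[6]->2 | ready=[4, 7] | order so far=[5, 3]
  pop 4: indeg[2]->1 | ready=[7] | order so far=[5, 3, 4]
  pop 7: indeg[2]->0 | ready=[2] | order so far=[5, 3, 4, 7]
  pop 2: indeg[0]->0; indeg[6]->1 | ready=[0] | order so far=[5, 3, 4, 7, 2]
  pop 0: indeg[1]->0 | ready=[1] | order so far=[5, 3, 4, 7, 2, 0]
  pop 1: indeg[6]->0 | ready=[6] | order so far=[5, 3, 4, 7, 2, 0, 1]
  pop 6: no out-edges | ready=[] | order so far=[5, 3, 4, 7, 2, 0, 1, 6]
New canonical toposort: [5, 3, 4, 7, 2, 0, 1, 6]
Compare positions:
  Node 0: index 5 -> 5 (same)
  Node 1: index 6 -> 6 (same)
  Node 2: index 4 -> 4 (same)
  Node 3: index 1 -> 1 (same)
  Node 4: index 2 -> 2 (same)
  Node 5: index 0 -> 0 (same)
  Node 6: index 7 -> 7 (same)
  Node 7: index 3 -> 3 (same)
Nodes that changed position: none

Answer: none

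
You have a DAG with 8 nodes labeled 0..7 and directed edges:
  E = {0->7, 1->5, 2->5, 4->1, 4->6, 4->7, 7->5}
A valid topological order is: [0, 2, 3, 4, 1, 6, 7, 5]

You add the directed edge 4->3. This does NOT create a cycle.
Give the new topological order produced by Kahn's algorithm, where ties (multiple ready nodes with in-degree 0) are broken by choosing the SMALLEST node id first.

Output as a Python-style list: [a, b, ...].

Old toposort: [0, 2, 3, 4, 1, 6, 7, 5]
Added edge: 4->3
Position of 4 (3) > position of 3 (2). Must reorder: 4 must now come before 3.
Run Kahn's algorithm (break ties by smallest node id):
  initial in-degrees: [0, 1, 0, 1, 0, 3, 1, 2]
  ready (indeg=0): [0, 2, 4]
  pop 0: indeg[7]->1 | ready=[2, 4] | order so far=[0]
  pop 2: indeg[5]->2 | ready=[4] | order so far=[0, 2]
  pop 4: indeg[1]->0; indeg[3]->0; indeg[6]->0; indeg[7]->0 | ready=[1, 3, 6, 7] | order so far=[0, 2, 4]
  pop 1: indeg[5]->1 | ready=[3, 6, 7] | order so far=[0, 2, 4, 1]
  pop 3: no out-edges | ready=[6, 7] | order so far=[0, 2, 4, 1, 3]
  pop 6: no out-edges | ready=[7] | order so far=[0, 2, 4, 1, 3, 6]
  pop 7: indeg[5]->0 | ready=[5] | order so far=[0, 2, 4, 1, 3, 6, 7]
  pop 5: no out-edges | ready=[] | order so far=[0, 2, 4, 1, 3, 6, 7, 5]
  Result: [0, 2, 4, 1, 3, 6, 7, 5]

Answer: [0, 2, 4, 1, 3, 6, 7, 5]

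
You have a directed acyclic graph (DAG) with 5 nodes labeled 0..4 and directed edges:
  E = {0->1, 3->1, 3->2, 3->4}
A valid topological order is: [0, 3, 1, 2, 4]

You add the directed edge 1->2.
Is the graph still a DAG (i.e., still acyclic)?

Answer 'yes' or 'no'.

Answer: yes

Derivation:
Given toposort: [0, 3, 1, 2, 4]
Position of 1: index 2; position of 2: index 3
New edge 1->2: forward
Forward edge: respects the existing order. Still a DAG, same toposort still valid.
Still a DAG? yes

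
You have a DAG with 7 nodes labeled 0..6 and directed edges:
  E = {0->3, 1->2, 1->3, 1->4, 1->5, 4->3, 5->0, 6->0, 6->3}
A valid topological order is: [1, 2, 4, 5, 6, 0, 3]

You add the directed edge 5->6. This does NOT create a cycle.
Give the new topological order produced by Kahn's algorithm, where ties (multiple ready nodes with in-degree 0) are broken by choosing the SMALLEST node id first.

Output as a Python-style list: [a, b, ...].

Old toposort: [1, 2, 4, 5, 6, 0, 3]
Added edge: 5->6
Position of 5 (3) < position of 6 (4). Old order still valid.
Run Kahn's algorithm (break ties by smallest node id):
  initial in-degrees: [2, 0, 1, 4, 1, 1, 1]
  ready (indeg=0): [1]
  pop 1: indeg[2]->0; indeg[3]->3; indeg[4]->0; indeg[5]->0 | ready=[2, 4, 5] | order so far=[1]
  pop 2: no out-edges | ready=[4, 5] | order so far=[1, 2]
  pop 4: indeg[3]->2 | ready=[5] | order so far=[1, 2, 4]
  pop 5: indeg[0]->1; indeg[6]->0 | ready=[6] | order so far=[1, 2, 4, 5]
  pop 6: indeg[0]->0; indeg[3]->1 | ready=[0] | order so far=[1, 2, 4, 5, 6]
  pop 0: indeg[3]->0 | ready=[3] | order so far=[1, 2, 4, 5, 6, 0]
  pop 3: no out-edges | ready=[] | order so far=[1, 2, 4, 5, 6, 0, 3]
  Result: [1, 2, 4, 5, 6, 0, 3]

Answer: [1, 2, 4, 5, 6, 0, 3]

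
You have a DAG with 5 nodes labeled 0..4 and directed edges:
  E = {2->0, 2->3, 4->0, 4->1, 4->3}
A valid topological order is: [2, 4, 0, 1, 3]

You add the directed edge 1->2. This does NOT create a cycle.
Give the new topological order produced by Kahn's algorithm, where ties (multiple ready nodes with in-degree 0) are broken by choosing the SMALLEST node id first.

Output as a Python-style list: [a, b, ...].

Answer: [4, 1, 2, 0, 3]

Derivation:
Old toposort: [2, 4, 0, 1, 3]
Added edge: 1->2
Position of 1 (3) > position of 2 (0). Must reorder: 1 must now come before 2.
Run Kahn's algorithm (break ties by smallest node id):
  initial in-degrees: [2, 1, 1, 2, 0]
  ready (indeg=0): [4]
  pop 4: indeg[0]->1; indeg[1]->0; indeg[3]->1 | ready=[1] | order so far=[4]
  pop 1: indeg[2]->0 | ready=[2] | order so far=[4, 1]
  pop 2: indeg[0]->0; indeg[3]->0 | ready=[0, 3] | order so far=[4, 1, 2]
  pop 0: no out-edges | ready=[3] | order so far=[4, 1, 2, 0]
  pop 3: no out-edges | ready=[] | order so far=[4, 1, 2, 0, 3]
  Result: [4, 1, 2, 0, 3]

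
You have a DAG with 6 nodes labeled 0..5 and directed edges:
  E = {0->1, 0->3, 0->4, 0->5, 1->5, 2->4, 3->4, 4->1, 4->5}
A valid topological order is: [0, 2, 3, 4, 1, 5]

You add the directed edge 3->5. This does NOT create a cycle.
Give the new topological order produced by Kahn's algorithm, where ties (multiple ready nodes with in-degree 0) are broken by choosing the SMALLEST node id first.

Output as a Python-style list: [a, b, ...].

Answer: [0, 2, 3, 4, 1, 5]

Derivation:
Old toposort: [0, 2, 3, 4, 1, 5]
Added edge: 3->5
Position of 3 (2) < position of 5 (5). Old order still valid.
Run Kahn's algorithm (break ties by smallest node id):
  initial in-degrees: [0, 2, 0, 1, 3, 4]
  ready (indeg=0): [0, 2]
  pop 0: indeg[1]->1; indeg[3]->0; indeg[4]->2; indeg[5]->3 | ready=[2, 3] | order so far=[0]
  pop 2: indeg[4]->1 | ready=[3] | order so far=[0, 2]
  pop 3: indeg[4]->0; indeg[5]->2 | ready=[4] | order so far=[0, 2, 3]
  pop 4: indeg[1]->0; indeg[5]->1 | ready=[1] | order so far=[0, 2, 3, 4]
  pop 1: indeg[5]->0 | ready=[5] | order so far=[0, 2, 3, 4, 1]
  pop 5: no out-edges | ready=[] | order so far=[0, 2, 3, 4, 1, 5]
  Result: [0, 2, 3, 4, 1, 5]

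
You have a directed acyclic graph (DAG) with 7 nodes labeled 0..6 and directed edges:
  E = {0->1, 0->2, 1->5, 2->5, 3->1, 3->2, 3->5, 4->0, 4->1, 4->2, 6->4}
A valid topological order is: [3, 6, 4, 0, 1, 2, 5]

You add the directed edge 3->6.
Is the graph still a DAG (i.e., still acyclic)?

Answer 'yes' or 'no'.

Given toposort: [3, 6, 4, 0, 1, 2, 5]
Position of 3: index 0; position of 6: index 1
New edge 3->6: forward
Forward edge: respects the existing order. Still a DAG, same toposort still valid.
Still a DAG? yes

Answer: yes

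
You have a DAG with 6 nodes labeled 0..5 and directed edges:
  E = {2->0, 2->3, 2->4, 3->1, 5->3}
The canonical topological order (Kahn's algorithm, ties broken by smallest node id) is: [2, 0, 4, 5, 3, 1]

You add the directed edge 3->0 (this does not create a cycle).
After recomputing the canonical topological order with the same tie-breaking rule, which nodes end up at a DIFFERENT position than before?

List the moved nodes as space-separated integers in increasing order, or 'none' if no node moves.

Old toposort: [2, 0, 4, 5, 3, 1]
Added edge 3->0
Recompute Kahn (smallest-id tiebreak):
  initial in-degrees: [2, 1, 0, 2, 1, 0]
  ready (indeg=0): [2, 5]
  pop 2: indeg[0]->1; indeg[3]->1; indeg[4]->0 | ready=[4, 5] | order so far=[2]
  pop 4: no out-edges | ready=[5] | order so far=[2, 4]
  pop 5: indeg[3]->0 | ready=[3] | order so far=[2, 4, 5]
  pop 3: indeg[0]->0; indeg[1]->0 | ready=[0, 1] | order so far=[2, 4, 5, 3]
  pop 0: no out-edges | ready=[1] | order so far=[2, 4, 5, 3, 0]
  pop 1: no out-edges | ready=[] | order so far=[2, 4, 5, 3, 0, 1]
New canonical toposort: [2, 4, 5, 3, 0, 1]
Compare positions:
  Node 0: index 1 -> 4 (moved)
  Node 1: index 5 -> 5 (same)
  Node 2: index 0 -> 0 (same)
  Node 3: index 4 -> 3 (moved)
  Node 4: index 2 -> 1 (moved)
  Node 5: index 3 -> 2 (moved)
Nodes that changed position: 0 3 4 5

Answer: 0 3 4 5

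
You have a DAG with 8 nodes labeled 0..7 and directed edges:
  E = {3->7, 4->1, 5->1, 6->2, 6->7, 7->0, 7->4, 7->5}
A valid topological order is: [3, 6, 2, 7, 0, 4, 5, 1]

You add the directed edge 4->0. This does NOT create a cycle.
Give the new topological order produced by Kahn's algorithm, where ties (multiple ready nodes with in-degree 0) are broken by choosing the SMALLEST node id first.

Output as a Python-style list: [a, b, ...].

Answer: [3, 6, 2, 7, 4, 0, 5, 1]

Derivation:
Old toposort: [3, 6, 2, 7, 0, 4, 5, 1]
Added edge: 4->0
Position of 4 (5) > position of 0 (4). Must reorder: 4 must now come before 0.
Run Kahn's algorithm (break ties by smallest node id):
  initial in-degrees: [2, 2, 1, 0, 1, 1, 0, 2]
  ready (indeg=0): [3, 6]
  pop 3: indeg[7]->1 | ready=[6] | order so far=[3]
  pop 6: indeg[2]->0; indeg[7]->0 | ready=[2, 7] | order so far=[3, 6]
  pop 2: no out-edges | ready=[7] | order so far=[3, 6, 2]
  pop 7: indeg[0]->1; indeg[4]->0; indeg[5]->0 | ready=[4, 5] | order so far=[3, 6, 2, 7]
  pop 4: indeg[0]->0; indeg[1]->1 | ready=[0, 5] | order so far=[3, 6, 2, 7, 4]
  pop 0: no out-edges | ready=[5] | order so far=[3, 6, 2, 7, 4, 0]
  pop 5: indeg[1]->0 | ready=[1] | order so far=[3, 6, 2, 7, 4, 0, 5]
  pop 1: no out-edges | ready=[] | order so far=[3, 6, 2, 7, 4, 0, 5, 1]
  Result: [3, 6, 2, 7, 4, 0, 5, 1]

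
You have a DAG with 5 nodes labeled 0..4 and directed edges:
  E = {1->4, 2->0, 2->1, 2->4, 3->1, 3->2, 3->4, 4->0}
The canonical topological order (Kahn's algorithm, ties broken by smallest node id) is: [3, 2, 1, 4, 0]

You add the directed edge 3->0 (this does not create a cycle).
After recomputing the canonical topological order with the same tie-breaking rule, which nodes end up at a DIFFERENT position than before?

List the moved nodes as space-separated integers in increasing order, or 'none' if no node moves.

Old toposort: [3, 2, 1, 4, 0]
Added edge 3->0
Recompute Kahn (smallest-id tiebreak):
  initial in-degrees: [3, 2, 1, 0, 3]
  ready (indeg=0): [3]
  pop 3: indeg[0]->2; indeg[1]->1; indeg[2]->0; indeg[4]->2 | ready=[2] | order so far=[3]
  pop 2: indeg[0]->1; indeg[1]->0; indeg[4]->1 | ready=[1] | order so far=[3, 2]
  pop 1: indeg[4]->0 | ready=[4] | order so far=[3, 2, 1]
  pop 4: indeg[0]->0 | ready=[0] | order so far=[3, 2, 1, 4]
  pop 0: no out-edges | ready=[] | order so far=[3, 2, 1, 4, 0]
New canonical toposort: [3, 2, 1, 4, 0]
Compare positions:
  Node 0: index 4 -> 4 (same)
  Node 1: index 2 -> 2 (same)
  Node 2: index 1 -> 1 (same)
  Node 3: index 0 -> 0 (same)
  Node 4: index 3 -> 3 (same)
Nodes that changed position: none

Answer: none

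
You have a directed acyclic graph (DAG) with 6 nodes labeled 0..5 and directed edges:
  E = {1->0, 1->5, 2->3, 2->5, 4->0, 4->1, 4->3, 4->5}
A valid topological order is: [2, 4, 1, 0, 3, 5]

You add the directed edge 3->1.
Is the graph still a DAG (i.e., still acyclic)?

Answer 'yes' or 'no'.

Answer: yes

Derivation:
Given toposort: [2, 4, 1, 0, 3, 5]
Position of 3: index 4; position of 1: index 2
New edge 3->1: backward (u after v in old order)
Backward edge: old toposort is now invalid. Check if this creates a cycle.
Does 1 already reach 3? Reachable from 1: [0, 1, 5]. NO -> still a DAG (reorder needed).
Still a DAG? yes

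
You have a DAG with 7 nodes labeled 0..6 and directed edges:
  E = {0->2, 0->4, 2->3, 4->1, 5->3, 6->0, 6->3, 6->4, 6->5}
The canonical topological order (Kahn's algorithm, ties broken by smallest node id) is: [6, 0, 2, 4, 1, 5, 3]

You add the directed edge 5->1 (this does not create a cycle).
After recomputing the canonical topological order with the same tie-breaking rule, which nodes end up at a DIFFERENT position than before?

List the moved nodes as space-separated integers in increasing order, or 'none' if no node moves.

Old toposort: [6, 0, 2, 4, 1, 5, 3]
Added edge 5->1
Recompute Kahn (smallest-id tiebreak):
  initial in-degrees: [1, 2, 1, 3, 2, 1, 0]
  ready (indeg=0): [6]
  pop 6: indeg[0]->0; indeg[3]->2; indeg[4]->1; indeg[5]->0 | ready=[0, 5] | order so far=[6]
  pop 0: indeg[2]->0; indeg[4]->0 | ready=[2, 4, 5] | order so far=[6, 0]
  pop 2: indeg[3]->1 | ready=[4, 5] | order so far=[6, 0, 2]
  pop 4: indeg[1]->1 | ready=[5] | order so far=[6, 0, 2, 4]
  pop 5: indeg[1]->0; indeg[3]->0 | ready=[1, 3] | order so far=[6, 0, 2, 4, 5]
  pop 1: no out-edges | ready=[3] | order so far=[6, 0, 2, 4, 5, 1]
  pop 3: no out-edges | ready=[] | order so far=[6, 0, 2, 4, 5, 1, 3]
New canonical toposort: [6, 0, 2, 4, 5, 1, 3]
Compare positions:
  Node 0: index 1 -> 1 (same)
  Node 1: index 4 -> 5 (moved)
  Node 2: index 2 -> 2 (same)
  Node 3: index 6 -> 6 (same)
  Node 4: index 3 -> 3 (same)
  Node 5: index 5 -> 4 (moved)
  Node 6: index 0 -> 0 (same)
Nodes that changed position: 1 5

Answer: 1 5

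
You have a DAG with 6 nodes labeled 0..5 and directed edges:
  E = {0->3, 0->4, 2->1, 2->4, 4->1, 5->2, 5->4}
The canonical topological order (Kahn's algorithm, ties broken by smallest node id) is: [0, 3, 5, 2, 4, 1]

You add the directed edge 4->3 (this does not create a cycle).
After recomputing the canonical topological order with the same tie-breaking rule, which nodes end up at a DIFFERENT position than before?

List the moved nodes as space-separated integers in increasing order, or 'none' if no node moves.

Answer: 1 2 3 4 5

Derivation:
Old toposort: [0, 3, 5, 2, 4, 1]
Added edge 4->3
Recompute Kahn (smallest-id tiebreak):
  initial in-degrees: [0, 2, 1, 2, 3, 0]
  ready (indeg=0): [0, 5]
  pop 0: indeg[3]->1; indeg[4]->2 | ready=[5] | order so far=[0]
  pop 5: indeg[2]->0; indeg[4]->1 | ready=[2] | order so far=[0, 5]
  pop 2: indeg[1]->1; indeg[4]->0 | ready=[4] | order so far=[0, 5, 2]
  pop 4: indeg[1]->0; indeg[3]->0 | ready=[1, 3] | order so far=[0, 5, 2, 4]
  pop 1: no out-edges | ready=[3] | order so far=[0, 5, 2, 4, 1]
  pop 3: no out-edges | ready=[] | order so far=[0, 5, 2, 4, 1, 3]
New canonical toposort: [0, 5, 2, 4, 1, 3]
Compare positions:
  Node 0: index 0 -> 0 (same)
  Node 1: index 5 -> 4 (moved)
  Node 2: index 3 -> 2 (moved)
  Node 3: index 1 -> 5 (moved)
  Node 4: index 4 -> 3 (moved)
  Node 5: index 2 -> 1 (moved)
Nodes that changed position: 1 2 3 4 5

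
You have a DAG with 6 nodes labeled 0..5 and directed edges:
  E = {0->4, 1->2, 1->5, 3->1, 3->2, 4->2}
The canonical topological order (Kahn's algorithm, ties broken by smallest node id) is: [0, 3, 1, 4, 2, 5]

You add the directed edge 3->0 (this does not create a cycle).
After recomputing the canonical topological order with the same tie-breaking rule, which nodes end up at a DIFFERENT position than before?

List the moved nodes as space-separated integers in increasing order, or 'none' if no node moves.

Old toposort: [0, 3, 1, 4, 2, 5]
Added edge 3->0
Recompute Kahn (smallest-id tiebreak):
  initial in-degrees: [1, 1, 3, 0, 1, 1]
  ready (indeg=0): [3]
  pop 3: indeg[0]->0; indeg[1]->0; indeg[2]->2 | ready=[0, 1] | order so far=[3]
  pop 0: indeg[4]->0 | ready=[1, 4] | order so far=[3, 0]
  pop 1: indeg[2]->1; indeg[5]->0 | ready=[4, 5] | order so far=[3, 0, 1]
  pop 4: indeg[2]->0 | ready=[2, 5] | order so far=[3, 0, 1, 4]
  pop 2: no out-edges | ready=[5] | order so far=[3, 0, 1, 4, 2]
  pop 5: no out-edges | ready=[] | order so far=[3, 0, 1, 4, 2, 5]
New canonical toposort: [3, 0, 1, 4, 2, 5]
Compare positions:
  Node 0: index 0 -> 1 (moved)
  Node 1: index 2 -> 2 (same)
  Node 2: index 4 -> 4 (same)
  Node 3: index 1 -> 0 (moved)
  Node 4: index 3 -> 3 (same)
  Node 5: index 5 -> 5 (same)
Nodes that changed position: 0 3

Answer: 0 3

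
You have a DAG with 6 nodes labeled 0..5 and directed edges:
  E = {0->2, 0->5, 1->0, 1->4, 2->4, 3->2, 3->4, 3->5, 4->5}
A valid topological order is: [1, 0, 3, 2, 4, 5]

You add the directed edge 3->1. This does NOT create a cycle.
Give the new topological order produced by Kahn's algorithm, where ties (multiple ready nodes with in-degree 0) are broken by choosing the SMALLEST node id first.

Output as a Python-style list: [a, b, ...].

Old toposort: [1, 0, 3, 2, 4, 5]
Added edge: 3->1
Position of 3 (2) > position of 1 (0). Must reorder: 3 must now come before 1.
Run Kahn's algorithm (break ties by smallest node id):
  initial in-degrees: [1, 1, 2, 0, 3, 3]
  ready (indeg=0): [3]
  pop 3: indeg[1]->0; indeg[2]->1; indeg[4]->2; indeg[5]->2 | ready=[1] | order so far=[3]
  pop 1: indeg[0]->0; indeg[4]->1 | ready=[0] | order so far=[3, 1]
  pop 0: indeg[2]->0; indeg[5]->1 | ready=[2] | order so far=[3, 1, 0]
  pop 2: indeg[4]->0 | ready=[4] | order so far=[3, 1, 0, 2]
  pop 4: indeg[5]->0 | ready=[5] | order so far=[3, 1, 0, 2, 4]
  pop 5: no out-edges | ready=[] | order so far=[3, 1, 0, 2, 4, 5]
  Result: [3, 1, 0, 2, 4, 5]

Answer: [3, 1, 0, 2, 4, 5]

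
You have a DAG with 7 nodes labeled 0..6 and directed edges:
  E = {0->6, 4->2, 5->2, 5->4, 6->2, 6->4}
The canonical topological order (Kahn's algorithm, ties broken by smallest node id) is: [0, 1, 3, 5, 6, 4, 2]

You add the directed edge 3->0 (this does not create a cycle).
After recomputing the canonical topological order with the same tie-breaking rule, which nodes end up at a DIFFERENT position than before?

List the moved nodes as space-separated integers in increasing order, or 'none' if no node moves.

Answer: 0 1 3

Derivation:
Old toposort: [0, 1, 3, 5, 6, 4, 2]
Added edge 3->0
Recompute Kahn (smallest-id tiebreak):
  initial in-degrees: [1, 0, 3, 0, 2, 0, 1]
  ready (indeg=0): [1, 3, 5]
  pop 1: no out-edges | ready=[3, 5] | order so far=[1]
  pop 3: indeg[0]->0 | ready=[0, 5] | order so far=[1, 3]
  pop 0: indeg[6]->0 | ready=[5, 6] | order so far=[1, 3, 0]
  pop 5: indeg[2]->2; indeg[4]->1 | ready=[6] | order so far=[1, 3, 0, 5]
  pop 6: indeg[2]->1; indeg[4]->0 | ready=[4] | order so far=[1, 3, 0, 5, 6]
  pop 4: indeg[2]->0 | ready=[2] | order so far=[1, 3, 0, 5, 6, 4]
  pop 2: no out-edges | ready=[] | order so far=[1, 3, 0, 5, 6, 4, 2]
New canonical toposort: [1, 3, 0, 5, 6, 4, 2]
Compare positions:
  Node 0: index 0 -> 2 (moved)
  Node 1: index 1 -> 0 (moved)
  Node 2: index 6 -> 6 (same)
  Node 3: index 2 -> 1 (moved)
  Node 4: index 5 -> 5 (same)
  Node 5: index 3 -> 3 (same)
  Node 6: index 4 -> 4 (same)
Nodes that changed position: 0 1 3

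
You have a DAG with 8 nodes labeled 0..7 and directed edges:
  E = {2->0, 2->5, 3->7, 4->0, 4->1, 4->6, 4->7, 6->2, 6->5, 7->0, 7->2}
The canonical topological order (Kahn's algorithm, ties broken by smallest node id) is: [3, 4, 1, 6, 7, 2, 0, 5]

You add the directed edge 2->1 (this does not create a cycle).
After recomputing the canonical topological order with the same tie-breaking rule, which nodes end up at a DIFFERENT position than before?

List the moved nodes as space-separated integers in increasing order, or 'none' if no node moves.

Answer: 0 1 2 6 7

Derivation:
Old toposort: [3, 4, 1, 6, 7, 2, 0, 5]
Added edge 2->1
Recompute Kahn (smallest-id tiebreak):
  initial in-degrees: [3, 2, 2, 0, 0, 2, 1, 2]
  ready (indeg=0): [3, 4]
  pop 3: indeg[7]->1 | ready=[4] | order so far=[3]
  pop 4: indeg[0]->2; indeg[1]->1; indeg[6]->0; indeg[7]->0 | ready=[6, 7] | order so far=[3, 4]
  pop 6: indeg[2]->1; indeg[5]->1 | ready=[7] | order so far=[3, 4, 6]
  pop 7: indeg[0]->1; indeg[2]->0 | ready=[2] | order so far=[3, 4, 6, 7]
  pop 2: indeg[0]->0; indeg[1]->0; indeg[5]->0 | ready=[0, 1, 5] | order so far=[3, 4, 6, 7, 2]
  pop 0: no out-edges | ready=[1, 5] | order so far=[3, 4, 6, 7, 2, 0]
  pop 1: no out-edges | ready=[5] | order so far=[3, 4, 6, 7, 2, 0, 1]
  pop 5: no out-edges | ready=[] | order so far=[3, 4, 6, 7, 2, 0, 1, 5]
New canonical toposort: [3, 4, 6, 7, 2, 0, 1, 5]
Compare positions:
  Node 0: index 6 -> 5 (moved)
  Node 1: index 2 -> 6 (moved)
  Node 2: index 5 -> 4 (moved)
  Node 3: index 0 -> 0 (same)
  Node 4: index 1 -> 1 (same)
  Node 5: index 7 -> 7 (same)
  Node 6: index 3 -> 2 (moved)
  Node 7: index 4 -> 3 (moved)
Nodes that changed position: 0 1 2 6 7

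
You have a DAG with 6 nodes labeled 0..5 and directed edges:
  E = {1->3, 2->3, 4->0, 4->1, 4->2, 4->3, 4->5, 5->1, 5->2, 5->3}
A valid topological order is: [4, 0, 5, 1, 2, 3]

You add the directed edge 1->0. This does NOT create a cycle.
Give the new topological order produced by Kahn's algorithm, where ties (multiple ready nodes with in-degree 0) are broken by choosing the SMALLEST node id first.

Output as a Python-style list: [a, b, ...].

Answer: [4, 5, 1, 0, 2, 3]

Derivation:
Old toposort: [4, 0, 5, 1, 2, 3]
Added edge: 1->0
Position of 1 (3) > position of 0 (1). Must reorder: 1 must now come before 0.
Run Kahn's algorithm (break ties by smallest node id):
  initial in-degrees: [2, 2, 2, 4, 0, 1]
  ready (indeg=0): [4]
  pop 4: indeg[0]->1; indeg[1]->1; indeg[2]->1; indeg[3]->3; indeg[5]->0 | ready=[5] | order so far=[4]
  pop 5: indeg[1]->0; indeg[2]->0; indeg[3]->2 | ready=[1, 2] | order so far=[4, 5]
  pop 1: indeg[0]->0; indeg[3]->1 | ready=[0, 2] | order so far=[4, 5, 1]
  pop 0: no out-edges | ready=[2] | order so far=[4, 5, 1, 0]
  pop 2: indeg[3]->0 | ready=[3] | order so far=[4, 5, 1, 0, 2]
  pop 3: no out-edges | ready=[] | order so far=[4, 5, 1, 0, 2, 3]
  Result: [4, 5, 1, 0, 2, 3]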